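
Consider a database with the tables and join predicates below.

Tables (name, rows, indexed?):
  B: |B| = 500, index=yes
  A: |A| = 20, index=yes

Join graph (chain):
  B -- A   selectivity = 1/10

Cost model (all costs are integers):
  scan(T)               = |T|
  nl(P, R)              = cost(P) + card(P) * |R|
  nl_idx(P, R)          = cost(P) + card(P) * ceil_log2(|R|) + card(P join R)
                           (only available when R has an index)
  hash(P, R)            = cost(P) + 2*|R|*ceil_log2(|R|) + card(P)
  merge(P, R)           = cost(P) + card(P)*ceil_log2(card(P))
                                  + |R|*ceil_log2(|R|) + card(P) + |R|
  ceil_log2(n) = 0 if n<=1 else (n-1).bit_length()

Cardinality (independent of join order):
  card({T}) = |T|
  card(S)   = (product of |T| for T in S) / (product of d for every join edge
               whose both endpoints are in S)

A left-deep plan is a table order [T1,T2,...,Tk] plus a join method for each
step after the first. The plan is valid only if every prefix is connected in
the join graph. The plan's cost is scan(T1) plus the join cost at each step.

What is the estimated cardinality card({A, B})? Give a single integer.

1000

Tables in S: A(20), B(500)
Edges inside S: B-A(d=10)
numerator = 20 * 500 = 10000
denominator = 10 = 10
card(S) = 10000 / 10 = 1000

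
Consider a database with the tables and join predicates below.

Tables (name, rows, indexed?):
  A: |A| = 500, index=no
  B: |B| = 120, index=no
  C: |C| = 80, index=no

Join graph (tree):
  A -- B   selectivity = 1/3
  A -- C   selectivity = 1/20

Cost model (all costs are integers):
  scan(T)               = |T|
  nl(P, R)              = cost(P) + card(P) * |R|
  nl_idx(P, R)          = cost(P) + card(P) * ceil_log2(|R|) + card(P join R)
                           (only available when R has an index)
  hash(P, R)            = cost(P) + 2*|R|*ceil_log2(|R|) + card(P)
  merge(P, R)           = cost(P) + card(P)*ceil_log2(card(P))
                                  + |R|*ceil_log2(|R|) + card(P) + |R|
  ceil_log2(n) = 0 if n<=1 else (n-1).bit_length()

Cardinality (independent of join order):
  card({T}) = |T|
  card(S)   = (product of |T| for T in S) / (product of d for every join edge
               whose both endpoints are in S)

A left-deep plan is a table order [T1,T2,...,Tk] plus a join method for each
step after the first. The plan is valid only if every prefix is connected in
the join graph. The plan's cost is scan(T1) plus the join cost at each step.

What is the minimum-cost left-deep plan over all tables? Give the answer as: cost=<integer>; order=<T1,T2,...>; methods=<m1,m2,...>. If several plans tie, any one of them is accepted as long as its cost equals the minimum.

Selinger DP (subsets sized 1..n):
  {A}: scan cost=500, card=500
  {B}: scan cost=120, card=120
  {C}: scan cost=80, card=80
  {AB}: card=20000; try (B,hash)→2680, (A,merge)→6080, (B,merge)→6460, (A,hash)→9240, (A,nl)→60120, (B,nl)→60500; best=2680 via (B,hash)
  {AC}: card=2000; try (C,hash)→2120, (A,merge)→5720, (C,merge)→6140, (A,hash)→9160, (A,nl)→40080, (C,nl)→40500; best=2120 via (C,hash)
  {ABC}: card=80000; try (B,hash)→5800, (C,hash)→23800, (B,merge)→27080, (B,nl)→242120, (C,merge)→323320, (C,nl)→1602680; best=5800 via (B,hash)

cost=5800; order=A,C,B; methods=hash,hash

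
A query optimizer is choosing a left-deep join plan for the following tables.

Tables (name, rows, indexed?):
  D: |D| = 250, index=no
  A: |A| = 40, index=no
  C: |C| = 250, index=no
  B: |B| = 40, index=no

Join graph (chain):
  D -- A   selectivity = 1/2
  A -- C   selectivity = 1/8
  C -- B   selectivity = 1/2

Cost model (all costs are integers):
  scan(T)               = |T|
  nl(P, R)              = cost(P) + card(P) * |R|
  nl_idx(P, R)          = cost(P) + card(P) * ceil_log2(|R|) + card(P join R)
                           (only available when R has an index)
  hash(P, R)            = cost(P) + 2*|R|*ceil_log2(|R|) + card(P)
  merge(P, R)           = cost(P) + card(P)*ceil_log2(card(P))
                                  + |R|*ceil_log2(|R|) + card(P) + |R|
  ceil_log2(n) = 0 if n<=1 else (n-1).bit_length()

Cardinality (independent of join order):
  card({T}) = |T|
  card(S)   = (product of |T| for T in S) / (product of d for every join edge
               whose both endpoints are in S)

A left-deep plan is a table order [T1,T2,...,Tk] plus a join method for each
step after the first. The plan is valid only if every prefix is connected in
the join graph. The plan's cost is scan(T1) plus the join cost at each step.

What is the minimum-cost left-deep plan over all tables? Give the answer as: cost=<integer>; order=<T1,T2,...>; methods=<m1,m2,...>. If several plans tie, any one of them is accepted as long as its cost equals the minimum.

Selinger DP (subsets sized 1..n):
  {D}: scan cost=250, card=250
  {A}: scan cost=40, card=40
  {C}: scan cost=250, card=250
  {B}: scan cost=40, card=40
  {AD}: card=5000; try (A,hash)→980, (D,merge)→2570, (A,merge)→2780, (D,hash)→4080, (D,nl)→10040, (A,nl)→10250; best=980 via (A,hash)
  {AC}: card=1250; try (A,hash)→980, (C,merge)→2570, (A,merge)→2780, (C,hash)→4080, (C,nl)→10040, (A,nl)→10250; best=980 via (A,hash)
  {BC}: card=5000; try (B,hash)→980, (C,merge)→2570, (B,merge)→2780, (C,hash)→4080, (C,nl)→10040, (B,nl)→10250; best=980 via (B,hash)
  {ACD}: card=156250; try (D,hash)→6230, (C,hash)→9980, (D,merge)→18230, (C,merge)→73230, (D,nl)→313480, (C,nl)→1250980; best=6230 via (D,hash)
  {ABC}: card=25000; try (B,hash)→2710, (A,hash)→6460, (B,merge)→16260, (B,nl)→50980, (A,merge)→71260, (A,nl)→200980; best=2710 via (B,hash)
  {ABCD}: card=3125000; try (D,hash)→31710, (B,hash)→162960, (D,merge)→404960, (B,merge)→2975260, (D,nl)→6252710, (B,nl)→6256230; best=31710 via (D,hash)

cost=31710; order=C,A,B,D; methods=hash,hash,hash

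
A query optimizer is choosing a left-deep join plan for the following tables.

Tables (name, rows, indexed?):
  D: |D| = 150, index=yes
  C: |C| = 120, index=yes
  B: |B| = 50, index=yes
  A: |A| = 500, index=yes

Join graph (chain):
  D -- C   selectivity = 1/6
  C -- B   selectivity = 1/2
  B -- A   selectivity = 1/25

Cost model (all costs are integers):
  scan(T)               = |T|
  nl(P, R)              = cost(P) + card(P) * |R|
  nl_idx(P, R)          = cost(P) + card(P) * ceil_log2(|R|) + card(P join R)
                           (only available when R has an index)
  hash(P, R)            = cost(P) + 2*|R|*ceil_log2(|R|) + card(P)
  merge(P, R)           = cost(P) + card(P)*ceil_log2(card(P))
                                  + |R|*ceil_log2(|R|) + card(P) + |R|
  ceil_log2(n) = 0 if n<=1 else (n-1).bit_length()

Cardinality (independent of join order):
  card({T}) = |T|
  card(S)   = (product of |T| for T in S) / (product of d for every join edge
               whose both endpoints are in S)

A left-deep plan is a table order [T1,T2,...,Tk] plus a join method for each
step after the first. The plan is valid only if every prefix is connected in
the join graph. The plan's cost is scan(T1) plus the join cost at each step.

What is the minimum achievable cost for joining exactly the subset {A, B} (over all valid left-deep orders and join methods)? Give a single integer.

Selinger DP over subsets of {A,B}:
  {B}: scan cost=50, card=50
  {A}: scan cost=500, card=500
  {AB}: card=1000; try (A,nl_idx)→1500, (B,hash)→1600, (B,nl_idx)→4500, (A,merge)→5400, (B,merge)→5850, (A,hash)→9100 …(+2); best=1500 via (A,nl_idx)

1500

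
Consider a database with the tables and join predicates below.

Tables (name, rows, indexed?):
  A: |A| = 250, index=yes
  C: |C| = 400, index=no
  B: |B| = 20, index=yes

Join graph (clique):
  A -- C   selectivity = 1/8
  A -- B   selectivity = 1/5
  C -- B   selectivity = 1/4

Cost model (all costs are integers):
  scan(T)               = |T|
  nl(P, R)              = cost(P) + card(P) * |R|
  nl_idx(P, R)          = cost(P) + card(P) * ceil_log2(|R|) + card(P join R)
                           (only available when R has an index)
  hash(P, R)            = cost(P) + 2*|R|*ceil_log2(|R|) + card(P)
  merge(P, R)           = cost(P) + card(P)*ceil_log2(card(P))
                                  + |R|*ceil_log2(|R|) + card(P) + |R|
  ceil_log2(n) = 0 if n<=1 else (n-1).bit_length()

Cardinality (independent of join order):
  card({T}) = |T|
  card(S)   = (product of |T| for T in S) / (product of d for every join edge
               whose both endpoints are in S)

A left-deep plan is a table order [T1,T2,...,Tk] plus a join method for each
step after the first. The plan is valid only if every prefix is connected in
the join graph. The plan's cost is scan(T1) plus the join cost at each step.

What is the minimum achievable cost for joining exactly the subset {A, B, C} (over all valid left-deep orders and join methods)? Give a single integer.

Selinger DP over subsets of {A,B,C}:
  {A}: scan cost=250, card=250
  {C}: scan cost=400, card=400
  {B}: scan cost=20, card=20
  {AC}: card=12500; try (A,hash)→4800, (C,merge)→6500, (A,merge)→6650, (C,hash)→7700, (A,nl_idx)→16100, (C,nl)→100250 …(+1); best=4800 via (A,hash)
  {AB}: card=1000; try (B,hash)→700, (A,nl_idx)→1180, (A,merge)→2390, (B,nl_idx)→2500, (B,merge)→2620, (A,hash)→4040 …(+2); best=700 via (B,hash)
  {BC}: card=2000; try (B,hash)→1000, (C,merge)→4140, (B,nl_idx)→4400, (B,merge)→4520, (C,hash)→7240, (C,nl)→8020 …(+1); best=1000 via (B,hash)
  {ABC}: card=12500; try (A,hash)→7000, (C,hash)→8900, (C,merge)→15700, (B,hash)→17500, (A,merge)→27250, (A,nl_idx)→29500 …(+5); best=7000 via (A,hash)

7000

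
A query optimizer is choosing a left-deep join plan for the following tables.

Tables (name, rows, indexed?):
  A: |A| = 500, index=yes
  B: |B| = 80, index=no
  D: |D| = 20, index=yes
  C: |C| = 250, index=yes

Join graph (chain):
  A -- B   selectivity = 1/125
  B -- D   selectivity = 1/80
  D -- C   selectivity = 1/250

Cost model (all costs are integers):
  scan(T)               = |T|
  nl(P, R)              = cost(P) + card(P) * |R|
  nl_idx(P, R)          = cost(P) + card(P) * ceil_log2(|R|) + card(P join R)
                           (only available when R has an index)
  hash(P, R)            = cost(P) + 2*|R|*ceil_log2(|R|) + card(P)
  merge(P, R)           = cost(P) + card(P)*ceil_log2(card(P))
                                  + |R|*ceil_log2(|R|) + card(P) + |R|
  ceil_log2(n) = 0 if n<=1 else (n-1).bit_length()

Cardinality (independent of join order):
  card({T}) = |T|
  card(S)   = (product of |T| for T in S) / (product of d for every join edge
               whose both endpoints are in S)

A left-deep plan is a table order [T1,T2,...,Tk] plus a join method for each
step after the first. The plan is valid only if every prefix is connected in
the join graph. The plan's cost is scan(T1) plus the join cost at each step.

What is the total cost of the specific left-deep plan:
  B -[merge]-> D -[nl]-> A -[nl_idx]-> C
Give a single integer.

step 1: scan B: cost=80, card=80
step 2: join D via merge
    card(P join D) = 80*20/(80) = 20
    cost = 80 + 80*7 + 20*5 + 80 + 20 = 840
step 3: join A via nl
    card(P join A) = 20*500/(125) = 80
    cost = 840 + 20*500 = 10840
step 4: join C via nl_idx
    card(P join C) = 80*250/(250) = 80
    cost = 10840 + 80*8 + 80 = 11560

11560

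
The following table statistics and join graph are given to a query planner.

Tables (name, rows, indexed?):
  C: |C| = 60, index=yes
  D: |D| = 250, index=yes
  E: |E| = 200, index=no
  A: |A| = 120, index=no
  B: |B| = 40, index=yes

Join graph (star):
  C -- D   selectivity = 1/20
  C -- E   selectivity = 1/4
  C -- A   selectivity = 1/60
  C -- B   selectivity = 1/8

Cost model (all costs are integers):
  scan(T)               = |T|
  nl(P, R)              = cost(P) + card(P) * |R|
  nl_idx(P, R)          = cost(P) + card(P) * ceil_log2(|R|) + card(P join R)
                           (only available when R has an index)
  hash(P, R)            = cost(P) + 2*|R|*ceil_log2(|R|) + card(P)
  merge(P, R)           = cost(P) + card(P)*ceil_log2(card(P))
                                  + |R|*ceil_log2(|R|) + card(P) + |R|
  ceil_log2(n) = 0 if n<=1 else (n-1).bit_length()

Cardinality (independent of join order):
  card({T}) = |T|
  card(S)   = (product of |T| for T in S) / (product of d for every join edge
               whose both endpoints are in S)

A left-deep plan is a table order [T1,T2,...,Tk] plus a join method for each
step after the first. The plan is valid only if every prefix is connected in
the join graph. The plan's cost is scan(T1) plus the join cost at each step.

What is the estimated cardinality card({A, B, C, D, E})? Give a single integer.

Tables in S: A(120), B(40), C(60), D(250), E(200)
Edges inside S: C-D(d=20), C-E(d=4), C-A(d=60), C-B(d=8)
numerator = 120 * 40 * 60 * 250 * 200 = 14400000000
denominator = 20 * 4 * 60 * 8 = 38400
card(S) = 14400000000 / 38400 = 375000

375000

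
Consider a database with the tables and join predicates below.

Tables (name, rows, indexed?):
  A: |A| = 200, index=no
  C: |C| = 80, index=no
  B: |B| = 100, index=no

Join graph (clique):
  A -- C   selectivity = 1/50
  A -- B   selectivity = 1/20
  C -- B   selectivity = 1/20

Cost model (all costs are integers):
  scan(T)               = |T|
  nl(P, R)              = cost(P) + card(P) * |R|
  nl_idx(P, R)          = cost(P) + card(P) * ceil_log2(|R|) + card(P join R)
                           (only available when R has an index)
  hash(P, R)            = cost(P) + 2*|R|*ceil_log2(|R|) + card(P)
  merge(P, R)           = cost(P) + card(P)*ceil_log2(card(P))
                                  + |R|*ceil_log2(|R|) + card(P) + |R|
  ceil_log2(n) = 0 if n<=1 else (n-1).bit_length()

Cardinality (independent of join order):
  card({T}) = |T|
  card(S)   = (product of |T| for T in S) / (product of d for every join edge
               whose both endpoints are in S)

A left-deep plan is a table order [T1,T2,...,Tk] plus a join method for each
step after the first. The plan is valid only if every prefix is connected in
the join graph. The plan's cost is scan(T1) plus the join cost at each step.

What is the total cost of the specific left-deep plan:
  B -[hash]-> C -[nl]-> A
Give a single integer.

step 1: scan B: cost=100, card=100
step 2: join C via hash
    card(P join C) = 100*80/(20) = 400
    cost = 100 + 2*80*7 + 100 = 1320
step 3: join A via nl
    card(P join A) = 400*200/(50*20) = 80
    cost = 1320 + 400*200 = 81320

81320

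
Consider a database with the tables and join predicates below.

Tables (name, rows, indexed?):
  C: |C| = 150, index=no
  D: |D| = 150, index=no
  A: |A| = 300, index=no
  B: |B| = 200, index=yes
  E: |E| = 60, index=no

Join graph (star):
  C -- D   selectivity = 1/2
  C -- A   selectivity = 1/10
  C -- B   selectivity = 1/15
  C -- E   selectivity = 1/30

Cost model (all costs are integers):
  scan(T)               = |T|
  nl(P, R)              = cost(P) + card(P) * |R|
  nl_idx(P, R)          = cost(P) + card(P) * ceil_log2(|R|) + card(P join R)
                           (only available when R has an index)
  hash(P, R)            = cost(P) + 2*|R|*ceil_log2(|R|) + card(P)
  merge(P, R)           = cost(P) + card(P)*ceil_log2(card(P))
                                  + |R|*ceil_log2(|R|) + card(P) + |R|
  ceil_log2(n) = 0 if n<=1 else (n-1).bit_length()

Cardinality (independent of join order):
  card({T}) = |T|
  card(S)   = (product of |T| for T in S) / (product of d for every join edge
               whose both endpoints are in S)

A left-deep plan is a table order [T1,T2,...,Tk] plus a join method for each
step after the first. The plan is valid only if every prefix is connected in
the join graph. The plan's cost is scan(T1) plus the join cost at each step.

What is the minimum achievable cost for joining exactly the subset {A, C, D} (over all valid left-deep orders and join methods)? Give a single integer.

9900

Selinger DP over subsets of {A,C,D}:
  {C}: scan cost=150, card=150
  {D}: scan cost=150, card=150
  {A}: scan cost=300, card=300
  {CD}: card=11250; try (D,hash)→2700, (C,hash)→2700, (D,merge)→2850, (C,merge)→2850, (D,nl)→22650, (C,nl)→22650; best=2700 via (D,hash)
  {AC}: card=4500; try (C,hash)→3000, (A,merge)→4500, (C,merge)→4650, (A,hash)→5700, (A,nl)→45150, (C,nl)→45300; best=3000 via (C,hash)
  {ACD}: card=337500; try (D,hash)→9900, (A,hash)→19350, (D,merge)→67350, (A,merge)→174450, (D,nl)→678000, (A,nl)→3377700; best=9900 via (D,hash)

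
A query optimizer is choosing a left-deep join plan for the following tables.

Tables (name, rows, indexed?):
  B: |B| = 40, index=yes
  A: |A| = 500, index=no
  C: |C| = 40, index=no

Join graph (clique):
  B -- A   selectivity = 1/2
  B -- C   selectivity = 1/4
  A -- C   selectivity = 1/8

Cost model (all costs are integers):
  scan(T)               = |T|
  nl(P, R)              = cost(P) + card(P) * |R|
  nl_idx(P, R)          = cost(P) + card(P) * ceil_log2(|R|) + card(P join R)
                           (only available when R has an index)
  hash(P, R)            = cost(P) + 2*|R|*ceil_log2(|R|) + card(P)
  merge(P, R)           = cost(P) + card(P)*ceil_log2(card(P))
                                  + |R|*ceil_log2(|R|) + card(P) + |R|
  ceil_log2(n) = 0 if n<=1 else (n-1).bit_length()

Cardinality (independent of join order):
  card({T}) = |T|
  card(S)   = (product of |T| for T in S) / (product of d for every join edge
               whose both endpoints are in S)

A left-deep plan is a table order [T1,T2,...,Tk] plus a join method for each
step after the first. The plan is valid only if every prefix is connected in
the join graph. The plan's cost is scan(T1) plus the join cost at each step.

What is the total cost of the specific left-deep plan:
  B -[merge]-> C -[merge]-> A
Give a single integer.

9600

step 1: scan B: cost=40, card=40
step 2: join C via merge
    card(P join C) = 40*40/(4) = 400
    cost = 40 + 40*6 + 40*6 + 40 + 40 = 600
step 3: join A via merge
    card(P join A) = 400*500/(2*8) = 12500
    cost = 600 + 400*9 + 500*9 + 400 + 500 = 9600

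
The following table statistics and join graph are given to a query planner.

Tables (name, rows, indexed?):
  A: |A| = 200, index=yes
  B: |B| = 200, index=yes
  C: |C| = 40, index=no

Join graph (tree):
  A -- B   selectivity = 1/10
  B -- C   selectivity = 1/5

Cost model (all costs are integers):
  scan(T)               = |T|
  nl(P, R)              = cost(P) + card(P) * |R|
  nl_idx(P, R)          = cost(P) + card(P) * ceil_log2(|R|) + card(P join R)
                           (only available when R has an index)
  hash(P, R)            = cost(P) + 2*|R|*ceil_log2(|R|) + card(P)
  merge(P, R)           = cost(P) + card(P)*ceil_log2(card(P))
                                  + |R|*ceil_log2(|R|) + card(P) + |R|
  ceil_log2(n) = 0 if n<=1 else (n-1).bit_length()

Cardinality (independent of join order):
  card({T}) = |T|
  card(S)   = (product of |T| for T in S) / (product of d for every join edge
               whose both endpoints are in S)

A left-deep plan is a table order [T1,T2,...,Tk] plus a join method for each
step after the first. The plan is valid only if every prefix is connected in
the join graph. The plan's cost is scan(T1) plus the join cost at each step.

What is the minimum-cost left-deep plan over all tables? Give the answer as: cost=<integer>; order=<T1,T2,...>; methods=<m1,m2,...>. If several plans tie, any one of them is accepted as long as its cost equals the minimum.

cost=5680; order=B,C,A; methods=hash,hash

Selinger DP (subsets sized 1..n):
  {A}: scan cost=200, card=200
  {B}: scan cost=200, card=200
  {C}: scan cost=40, card=40
  {AB}: card=4000; try (B,hash)→3600, (A,hash)→3600, (B,merge)→3800, (A,merge)→3800, (B,nl_idx)→5800, (A,nl_idx)→5800 …(+2); best=3600 via (B,hash)
  {BC}: card=1600; try (C,hash)→880, (B,nl_idx)→1960, (B,merge)→2120, (C,merge)→2280, (B,hash)→3280, (B,nl)→8040 …(+1); best=880 via (C,hash)
  {ABC}: card=32000; try (A,hash)→5680, (C,hash)→8080, (A,merge)→21880, (A,nl_idx)→45680, (C,merge)→55880, (C,nl)→163600 …(+1); best=5680 via (A,hash)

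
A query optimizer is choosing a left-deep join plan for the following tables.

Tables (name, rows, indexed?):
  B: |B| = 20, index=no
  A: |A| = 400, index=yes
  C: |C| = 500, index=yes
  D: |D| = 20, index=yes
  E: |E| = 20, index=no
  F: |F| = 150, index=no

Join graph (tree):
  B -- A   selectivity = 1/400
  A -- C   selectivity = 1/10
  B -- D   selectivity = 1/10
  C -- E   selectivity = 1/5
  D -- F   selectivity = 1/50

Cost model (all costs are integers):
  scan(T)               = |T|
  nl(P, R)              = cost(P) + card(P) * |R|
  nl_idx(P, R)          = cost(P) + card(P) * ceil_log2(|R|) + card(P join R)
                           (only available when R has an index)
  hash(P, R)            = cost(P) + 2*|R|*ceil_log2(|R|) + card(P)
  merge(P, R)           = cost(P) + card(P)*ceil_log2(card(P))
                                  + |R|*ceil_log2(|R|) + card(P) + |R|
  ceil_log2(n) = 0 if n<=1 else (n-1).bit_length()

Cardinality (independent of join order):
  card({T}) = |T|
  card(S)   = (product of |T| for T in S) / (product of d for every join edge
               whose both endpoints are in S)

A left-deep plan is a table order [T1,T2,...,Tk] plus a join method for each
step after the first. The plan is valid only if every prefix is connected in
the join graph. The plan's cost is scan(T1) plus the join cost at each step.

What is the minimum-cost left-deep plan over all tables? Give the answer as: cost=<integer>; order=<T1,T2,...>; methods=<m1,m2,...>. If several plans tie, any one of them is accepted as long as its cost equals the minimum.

cost=13200; order=B,A,C,D,F,E; methods=nl_idx,nl_idx,hash,hash,hash

Selinger DP (subsets sized 1..n):
  {B}: scan cost=20, card=20
  {A}: scan cost=400, card=400
  {C}: scan cost=500, card=500
  {D}: scan cost=20, card=20
  {E}: scan cost=20, card=20
  {F}: scan cost=150, card=150
  {AB}: card=20; try (A,nl_idx)→220, (B,hash)→1000, (A,merge)→4140, (B,merge)→4520, (A,hash)→7240, (A,nl)→8020 …(+1); best=220 via (A,nl_idx)
  {BD}: card=40; try (D,nl_idx)→160, (D,hash)→240, (B,hash)→240, (D,merge)→260, (B,merge)→260, (D,nl)→420 …(+1); best=160 via (D,nl_idx)
  {AC}: card=20000; try (A,hash)→8200, (C,merge)→9400, (A,merge)→9500, (C,hash)→9800, (C,nl_idx)→24000, (A,nl_idx)→25000 …(+2); best=8200 via (A,hash)
  {CE}: card=2000; try (E,hash)→1200, (C,nl_idx)→2200, (C,merge)→5140, (E,merge)→5620, (C,hash)→9040, (C,nl)→10020 …(+1); best=1200 via (E,hash)
  {DF}: card=60; try (D,hash)→500, (D,nl_idx)→960, (F,merge)→1490, (D,merge)→1620, (F,hash)→2440, (F,nl)→3020 …(+1); best=500 via (D,hash)
  {ABC}: card=1000; try (C,nl_idx)→1400, (C,merge)→5340, (C,hash)→9240, (C,nl)→10220, (B,hash)→28400, (B,merge)→328320 …(+1); best=1400 via (C,nl_idx)
  {ABD}: card=40; try (D,nl_idx)→360, (D,hash)→440, (D,merge)→460, (A,nl_idx)→560, (D,nl)→620, (A,merge)→4440 …(+2); best=360 via (D,nl_idx)
  {BDF}: card=120; try (B,hash)→760, (B,merge)→1040, (B,nl)→1700, (F,merge)→1790, (F,hash)→2600, (F,nl)→6160; best=760 via (B,hash)
  {ACE}: card=80000; try (A,hash)→10400, (E,hash)→28400, (A,merge)→29200, (A,nl_idx)→99200, (E,merge)→328320, (E,nl)→408200 …(+1); best=10400 via (A,hash)
  {ABCD}: card=2000; try (D,hash)→2600, (C,nl_idx)→2720, (C,merge)→5640, (D,nl_idx)→8400, (C,hash)→9400, (D,merge)→12520 …(+2); best=2600 via (D,hash)
  {ABCE}: card=4000; try (E,hash)→2600, (E,merge)→12520, (E,nl)→21400, (B,hash)→90600, (B,merge)→1450520, (B,nl)→1610400; best=2600 via (E,hash)
  {ABDF}: card=120; try (A,nl_idx)→1960, (F,merge)→1990, (F,hash)→2800, (A,merge)→5720, (F,nl)→6360, (A,hash)→8080 …(+1); best=1960 via (A,nl_idx)
  {ABCDE}: card=8000; try (E,hash)→4800, (D,hash)→6800, (E,merge)→26720, (D,nl_idx)→30600, (E,nl)→42600, (D,merge)→54720 …(+1); best=4800 via (E,hash)
  {ABCDF}: card=6000; try (F,hash)→7000, (C,merge)→7920, (C,nl_idx)→9040, (C,hash)→11080, (F,merge)→27950, (C,nl)→61960 …(+1); best=7000 via (F,hash)
  {ABCDEF}: card=24000; try (E,hash)→13200, (F,hash)→15200, (E,merge)→91120, (F,merge)→118150, (E,nl)→127000, (F,nl)→1204800; best=13200 via (E,hash)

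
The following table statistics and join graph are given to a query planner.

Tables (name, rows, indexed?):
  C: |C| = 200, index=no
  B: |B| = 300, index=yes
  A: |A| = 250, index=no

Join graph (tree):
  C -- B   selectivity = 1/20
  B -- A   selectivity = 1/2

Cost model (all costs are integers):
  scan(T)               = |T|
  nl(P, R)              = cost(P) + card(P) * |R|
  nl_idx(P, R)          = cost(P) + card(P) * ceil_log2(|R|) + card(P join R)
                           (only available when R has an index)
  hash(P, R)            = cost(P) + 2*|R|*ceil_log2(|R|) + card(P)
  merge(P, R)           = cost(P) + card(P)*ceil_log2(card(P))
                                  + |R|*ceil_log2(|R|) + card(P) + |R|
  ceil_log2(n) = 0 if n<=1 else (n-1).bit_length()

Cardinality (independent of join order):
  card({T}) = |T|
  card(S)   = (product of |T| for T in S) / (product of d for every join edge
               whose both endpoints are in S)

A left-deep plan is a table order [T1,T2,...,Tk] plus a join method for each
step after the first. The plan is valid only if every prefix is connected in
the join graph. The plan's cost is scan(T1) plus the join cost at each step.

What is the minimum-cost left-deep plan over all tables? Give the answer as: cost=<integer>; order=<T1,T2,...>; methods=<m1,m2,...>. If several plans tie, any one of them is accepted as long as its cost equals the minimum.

cost=10800; order=B,C,A; methods=hash,hash

Selinger DP (subsets sized 1..n):
  {C}: scan cost=200, card=200
  {B}: scan cost=300, card=300
  {A}: scan cost=250, card=250
  {BC}: card=3000; try (C,hash)→3800, (B,merge)→5000, (B,nl_idx)→5000, (C,merge)→5100, (B,hash)→5800, (B,nl)→60200 …(+1); best=3800 via (C,hash)
  {AB}: card=37500; try (A,hash)→4600, (B,merge)→5500, (A,merge)→5550, (B,hash)→5900, (B,nl_idx)→40000, (B,nl)→75250 …(+1); best=4600 via (A,hash)
  {ABC}: card=375000; try (A,hash)→10800, (A,merge)→45050, (C,hash)→45300, (C,merge)→643900, (A,nl)→753800, (C,nl)→7504600; best=10800 via (A,hash)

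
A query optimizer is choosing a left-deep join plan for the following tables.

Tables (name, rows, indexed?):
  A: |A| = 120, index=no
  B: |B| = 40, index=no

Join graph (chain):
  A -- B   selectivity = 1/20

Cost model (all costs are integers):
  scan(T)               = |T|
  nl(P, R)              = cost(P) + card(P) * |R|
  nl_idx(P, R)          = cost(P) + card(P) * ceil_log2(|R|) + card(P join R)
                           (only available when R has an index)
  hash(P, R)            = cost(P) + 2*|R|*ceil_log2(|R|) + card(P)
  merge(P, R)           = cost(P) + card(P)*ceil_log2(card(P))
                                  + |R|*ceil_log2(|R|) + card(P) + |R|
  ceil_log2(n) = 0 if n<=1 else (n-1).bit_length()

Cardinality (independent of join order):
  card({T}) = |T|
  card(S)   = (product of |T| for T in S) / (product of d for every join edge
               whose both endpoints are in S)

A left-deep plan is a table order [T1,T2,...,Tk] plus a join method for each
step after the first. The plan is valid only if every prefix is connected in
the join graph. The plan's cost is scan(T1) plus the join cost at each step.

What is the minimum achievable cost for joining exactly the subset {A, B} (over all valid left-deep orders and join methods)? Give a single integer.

Selinger DP over subsets of {A,B}:
  {A}: scan cost=120, card=120
  {B}: scan cost=40, card=40
  {AB}: card=240; try (B,hash)→720, (A,merge)→1280, (B,merge)→1360, (A,hash)→1760, (A,nl)→4840, (B,nl)→4920; best=720 via (B,hash)

720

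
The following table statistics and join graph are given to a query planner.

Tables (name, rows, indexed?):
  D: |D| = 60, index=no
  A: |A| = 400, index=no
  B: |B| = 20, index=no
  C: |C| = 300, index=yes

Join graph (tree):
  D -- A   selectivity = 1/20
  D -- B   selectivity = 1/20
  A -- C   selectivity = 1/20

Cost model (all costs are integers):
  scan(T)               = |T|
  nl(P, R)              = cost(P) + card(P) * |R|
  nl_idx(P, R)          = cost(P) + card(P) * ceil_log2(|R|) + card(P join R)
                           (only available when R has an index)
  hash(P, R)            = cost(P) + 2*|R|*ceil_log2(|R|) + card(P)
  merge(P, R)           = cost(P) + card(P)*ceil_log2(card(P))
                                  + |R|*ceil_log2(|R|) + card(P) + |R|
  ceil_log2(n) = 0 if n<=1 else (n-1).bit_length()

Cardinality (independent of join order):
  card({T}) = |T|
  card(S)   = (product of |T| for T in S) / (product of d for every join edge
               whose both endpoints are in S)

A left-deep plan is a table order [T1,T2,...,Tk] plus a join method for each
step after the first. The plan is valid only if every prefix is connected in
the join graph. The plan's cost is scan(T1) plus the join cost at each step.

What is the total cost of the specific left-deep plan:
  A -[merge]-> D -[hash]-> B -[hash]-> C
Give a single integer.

12820

step 1: scan A: cost=400, card=400
step 2: join D via merge
    card(P join D) = 400*60/(20) = 1200
    cost = 400 + 400*9 + 60*6 + 400 + 60 = 4820
step 3: join B via hash
    card(P join B) = 1200*20/(20) = 1200
    cost = 4820 + 2*20*5 + 1200 = 6220
step 4: join C via hash
    card(P join C) = 1200*300/(20) = 18000
    cost = 6220 + 2*300*9 + 1200 = 12820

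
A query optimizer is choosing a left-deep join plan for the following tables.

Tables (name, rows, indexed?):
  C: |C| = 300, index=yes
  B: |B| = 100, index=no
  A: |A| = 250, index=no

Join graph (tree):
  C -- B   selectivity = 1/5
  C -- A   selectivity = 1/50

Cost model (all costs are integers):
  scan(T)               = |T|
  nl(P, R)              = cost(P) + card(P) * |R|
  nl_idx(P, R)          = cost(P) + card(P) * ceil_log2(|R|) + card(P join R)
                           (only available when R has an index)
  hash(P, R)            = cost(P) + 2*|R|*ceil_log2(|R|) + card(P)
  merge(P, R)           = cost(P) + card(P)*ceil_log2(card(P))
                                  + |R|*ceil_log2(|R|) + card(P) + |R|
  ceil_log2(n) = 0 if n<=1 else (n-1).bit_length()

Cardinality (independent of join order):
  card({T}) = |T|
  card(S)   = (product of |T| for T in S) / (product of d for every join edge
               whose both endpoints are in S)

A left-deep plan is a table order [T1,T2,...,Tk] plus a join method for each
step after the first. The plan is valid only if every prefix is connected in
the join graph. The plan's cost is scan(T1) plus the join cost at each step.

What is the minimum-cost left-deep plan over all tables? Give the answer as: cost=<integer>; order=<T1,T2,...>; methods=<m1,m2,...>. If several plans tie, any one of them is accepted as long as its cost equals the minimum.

cost=6900; order=A,C,B; methods=nl_idx,hash

Selinger DP (subsets sized 1..n):
  {C}: scan cost=300, card=300
  {B}: scan cost=100, card=100
  {A}: scan cost=250, card=250
  {BC}: card=6000; try (B,hash)→2000, (C,merge)→3900, (B,merge)→4100, (C,hash)→5600, (C,nl_idx)→7000, (C,nl)→30100 …(+1); best=2000 via (B,hash)
  {AC}: card=1500; try (C,nl_idx)→4000, (A,hash)→4600, (C,merge)→5500, (A,merge)→5550, (C,hash)→5900, (C,nl)→75250 …(+1); best=4000 via (C,nl_idx)
  {ABC}: card=30000; try (B,hash)→6900, (A,hash)→12000, (B,merge)→22800, (A,merge)→88250, (B,nl)→154000, (A,nl)→1502000; best=6900 via (B,hash)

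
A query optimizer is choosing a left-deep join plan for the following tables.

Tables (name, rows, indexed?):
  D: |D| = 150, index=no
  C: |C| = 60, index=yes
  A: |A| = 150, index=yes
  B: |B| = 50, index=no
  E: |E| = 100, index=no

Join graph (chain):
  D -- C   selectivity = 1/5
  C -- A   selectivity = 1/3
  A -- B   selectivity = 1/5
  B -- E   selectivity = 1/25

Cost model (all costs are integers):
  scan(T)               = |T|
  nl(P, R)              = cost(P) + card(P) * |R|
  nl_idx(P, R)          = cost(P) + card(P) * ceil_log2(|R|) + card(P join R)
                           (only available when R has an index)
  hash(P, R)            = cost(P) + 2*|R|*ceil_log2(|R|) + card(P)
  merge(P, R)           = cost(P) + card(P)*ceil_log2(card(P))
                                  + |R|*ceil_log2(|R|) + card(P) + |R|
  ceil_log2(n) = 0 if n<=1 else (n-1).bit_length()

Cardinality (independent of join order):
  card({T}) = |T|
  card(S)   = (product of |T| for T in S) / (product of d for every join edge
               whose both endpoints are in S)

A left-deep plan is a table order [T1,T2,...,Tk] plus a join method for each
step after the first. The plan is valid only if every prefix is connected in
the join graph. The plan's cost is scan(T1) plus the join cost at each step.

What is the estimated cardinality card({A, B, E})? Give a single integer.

Tables in S: A(150), B(50), E(100)
Edges inside S: A-B(d=5), B-E(d=25)
numerator = 150 * 50 * 100 = 750000
denominator = 5 * 25 = 125
card(S) = 750000 / 125 = 6000

6000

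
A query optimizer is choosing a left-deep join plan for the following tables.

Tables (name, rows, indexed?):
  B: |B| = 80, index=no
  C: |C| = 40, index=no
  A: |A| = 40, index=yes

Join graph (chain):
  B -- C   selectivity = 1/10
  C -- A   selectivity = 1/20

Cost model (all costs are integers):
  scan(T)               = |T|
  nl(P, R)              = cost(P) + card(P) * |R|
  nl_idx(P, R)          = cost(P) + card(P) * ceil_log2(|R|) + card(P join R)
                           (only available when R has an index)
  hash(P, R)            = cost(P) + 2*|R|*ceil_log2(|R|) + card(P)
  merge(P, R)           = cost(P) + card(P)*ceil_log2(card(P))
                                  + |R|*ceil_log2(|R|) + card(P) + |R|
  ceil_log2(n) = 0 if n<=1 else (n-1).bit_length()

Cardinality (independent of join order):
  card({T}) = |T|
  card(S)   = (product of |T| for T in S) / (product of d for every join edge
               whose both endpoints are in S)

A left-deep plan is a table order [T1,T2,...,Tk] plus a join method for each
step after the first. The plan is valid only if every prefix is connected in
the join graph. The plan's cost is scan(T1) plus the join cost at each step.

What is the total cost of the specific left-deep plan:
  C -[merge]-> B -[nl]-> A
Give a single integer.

step 1: scan C: cost=40, card=40
step 2: join B via merge
    card(P join B) = 40*80/(10) = 320
    cost = 40 + 40*6 + 80*7 + 40 + 80 = 960
step 3: join A via nl
    card(P join A) = 320*40/(20) = 640
    cost = 960 + 320*40 = 13760

13760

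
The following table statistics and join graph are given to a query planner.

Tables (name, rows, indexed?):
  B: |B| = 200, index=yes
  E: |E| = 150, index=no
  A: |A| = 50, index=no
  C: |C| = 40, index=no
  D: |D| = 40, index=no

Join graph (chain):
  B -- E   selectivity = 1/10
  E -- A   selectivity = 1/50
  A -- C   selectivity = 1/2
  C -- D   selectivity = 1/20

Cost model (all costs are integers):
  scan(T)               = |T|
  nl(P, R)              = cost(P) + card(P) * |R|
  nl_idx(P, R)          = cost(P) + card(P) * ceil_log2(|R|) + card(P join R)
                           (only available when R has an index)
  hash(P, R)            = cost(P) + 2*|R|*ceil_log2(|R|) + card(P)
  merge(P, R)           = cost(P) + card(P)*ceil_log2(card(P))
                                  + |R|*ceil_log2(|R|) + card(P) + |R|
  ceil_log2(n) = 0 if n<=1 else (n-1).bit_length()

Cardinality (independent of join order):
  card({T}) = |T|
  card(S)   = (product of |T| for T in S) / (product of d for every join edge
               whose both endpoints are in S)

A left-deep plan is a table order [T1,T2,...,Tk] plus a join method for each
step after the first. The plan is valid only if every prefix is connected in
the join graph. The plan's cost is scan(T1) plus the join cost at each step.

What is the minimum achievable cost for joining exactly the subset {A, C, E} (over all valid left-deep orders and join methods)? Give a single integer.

1530

Selinger DP over subsets of {A,C,E}:
  {E}: scan cost=150, card=150
  {A}: scan cost=50, card=50
  {C}: scan cost=40, card=40
  {AE}: card=150; try (A,hash)→900, (E,merge)→1750, (A,merge)→1850, (E,hash)→2500, (E,nl)→7550, (A,nl)→7650; best=900 via (A,hash)
  {AC}: card=1000; try (C,hash)→580, (A,merge)→670, (C,merge)→680, (A,hash)→680, (A,nl)→2040, (C,nl)→2050; best=580 via (C,hash)
  {ACE}: card=3000; try (C,hash)→1530, (C,merge)→2530, (E,hash)→3980, (C,nl)→6900, (E,merge)→12930, (E,nl)→150580; best=1530 via (C,hash)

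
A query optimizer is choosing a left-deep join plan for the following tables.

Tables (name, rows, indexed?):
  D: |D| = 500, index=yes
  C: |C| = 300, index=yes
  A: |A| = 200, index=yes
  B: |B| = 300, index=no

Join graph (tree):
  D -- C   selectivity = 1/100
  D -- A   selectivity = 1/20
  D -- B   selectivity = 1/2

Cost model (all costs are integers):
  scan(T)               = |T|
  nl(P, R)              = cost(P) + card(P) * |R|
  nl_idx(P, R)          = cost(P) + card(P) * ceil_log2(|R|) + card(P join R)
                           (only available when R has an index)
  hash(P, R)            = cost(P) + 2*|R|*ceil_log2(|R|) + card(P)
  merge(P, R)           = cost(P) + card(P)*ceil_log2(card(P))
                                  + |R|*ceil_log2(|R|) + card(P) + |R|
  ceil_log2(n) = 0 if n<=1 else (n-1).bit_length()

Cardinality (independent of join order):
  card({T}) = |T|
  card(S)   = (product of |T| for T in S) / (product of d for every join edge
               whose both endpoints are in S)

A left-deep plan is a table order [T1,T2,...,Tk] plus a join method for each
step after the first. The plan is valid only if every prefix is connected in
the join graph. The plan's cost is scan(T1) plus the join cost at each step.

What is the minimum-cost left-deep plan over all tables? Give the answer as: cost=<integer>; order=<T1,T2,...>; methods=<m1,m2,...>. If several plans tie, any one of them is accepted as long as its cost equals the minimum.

cost=29600; order=C,D,A,B; methods=nl_idx,hash,hash

Selinger DP (subsets sized 1..n):
  {D}: scan cost=500, card=500
  {C}: scan cost=300, card=300
  {A}: scan cost=200, card=200
  {B}: scan cost=300, card=300
  {CD}: card=1500; try (D,nl_idx)→4500, (C,hash)→6400, (C,nl_idx)→6500, (D,merge)→8300, (C,merge)→8500, (D,hash)→9600 …(+2); best=4500 via (D,nl_idx)
  {AD}: card=5000; try (A,hash)→4200, (D,merge)→7000, (D,nl_idx)→7000, (A,merge)→7300, (D,hash)→9400, (A,nl_idx)→9500 …(+2); best=4200 via (A,hash)
  {BD}: card=75000; try (B,hash)→6400, (D,merge)→8300, (B,merge)→8500, (D,hash)→9600, (D,nl_idx)→78000, (D,nl)→150300 …(+1); best=6400 via (B,hash)
  {ACD}: card=15000; try (A,hash)→9200, (C,hash)→14600, (A,merge)→24300, (A,nl_idx)→31500, (C,nl_idx)→64200, (C,merge)→77200 …(+2); best=9200 via (A,hash)
  {BCD}: card=225000; try (B,hash)→11400, (B,merge)→25500, (C,hash)→86800, (B,nl)→454500, (C,nl_idx)→906400, (C,merge)→1359400 …(+1); best=11400 via (B,hash)
  {ABD}: card=750000; try (B,hash)→14600, (B,merge)→77200, (A,hash)→84600, (A,nl_idx)→1356400, (A,merge)→1358200, (B,nl)→1504200 …(+1); best=14600 via (B,hash)
  {ABCD}: card=2250000; try (B,hash)→29600, (B,merge)→237200, (A,hash)→239600, (C,hash)→770000, (A,nl_idx)→4061400, (A,merge)→4288200 …(+5); best=29600 via (B,hash)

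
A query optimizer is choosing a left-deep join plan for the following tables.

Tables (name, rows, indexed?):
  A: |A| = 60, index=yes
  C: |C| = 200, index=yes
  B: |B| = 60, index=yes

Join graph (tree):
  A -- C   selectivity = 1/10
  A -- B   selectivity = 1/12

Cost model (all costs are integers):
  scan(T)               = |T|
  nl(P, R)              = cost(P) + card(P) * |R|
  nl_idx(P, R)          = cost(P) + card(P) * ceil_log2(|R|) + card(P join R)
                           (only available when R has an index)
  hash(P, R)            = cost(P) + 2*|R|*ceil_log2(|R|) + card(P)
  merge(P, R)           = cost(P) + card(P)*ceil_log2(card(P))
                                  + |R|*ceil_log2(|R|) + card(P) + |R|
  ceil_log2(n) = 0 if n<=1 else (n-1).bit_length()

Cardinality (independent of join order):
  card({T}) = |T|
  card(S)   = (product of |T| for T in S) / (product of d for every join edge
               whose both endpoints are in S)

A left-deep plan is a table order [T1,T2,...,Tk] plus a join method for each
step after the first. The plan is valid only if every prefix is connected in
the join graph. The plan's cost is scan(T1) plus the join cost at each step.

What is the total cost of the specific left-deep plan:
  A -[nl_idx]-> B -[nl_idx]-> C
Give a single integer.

step 1: scan A: cost=60, card=60
step 2: join B via nl_idx
    card(P join B) = 60*60/(12) = 300
    cost = 60 + 60*6 + 300 = 720
step 3: join C via nl_idx
    card(P join C) = 300*200/(10) = 6000
    cost = 720 + 300*8 + 6000 = 9120

9120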